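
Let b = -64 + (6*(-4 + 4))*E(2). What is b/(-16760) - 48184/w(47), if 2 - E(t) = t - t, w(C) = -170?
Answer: 10094684/35615 ≈ 283.44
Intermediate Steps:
E(t) = 2 (E(t) = 2 - (t - t) = 2 - 1*0 = 2 + 0 = 2)
b = -64 (b = -64 + (6*(-4 + 4))*2 = -64 + (6*0)*2 = -64 + 0*2 = -64 + 0 = -64)
b/(-16760) - 48184/w(47) = -64/(-16760) - 48184/(-170) = -64*(-1/16760) - 48184*(-1/170) = 8/2095 + 24092/85 = 10094684/35615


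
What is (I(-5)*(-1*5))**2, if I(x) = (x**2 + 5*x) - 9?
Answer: 2025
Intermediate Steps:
I(x) = -9 + x**2 + 5*x
(I(-5)*(-1*5))**2 = ((-9 + (-5)**2 + 5*(-5))*(-1*5))**2 = ((-9 + 25 - 25)*(-5))**2 = (-9*(-5))**2 = 45**2 = 2025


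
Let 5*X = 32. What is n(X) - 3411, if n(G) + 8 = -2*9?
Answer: -3437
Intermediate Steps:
X = 32/5 (X = (⅕)*32 = 32/5 ≈ 6.4000)
n(G) = -26 (n(G) = -8 - 2*9 = -8 - 18 = -26)
n(X) - 3411 = -26 - 3411 = -3437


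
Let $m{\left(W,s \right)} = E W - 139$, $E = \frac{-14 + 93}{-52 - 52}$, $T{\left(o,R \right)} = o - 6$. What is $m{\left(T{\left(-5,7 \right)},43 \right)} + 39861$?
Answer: $\frac{4131957}{104} \approx 39730.0$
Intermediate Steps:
$T{\left(o,R \right)} = -6 + o$
$E = - \frac{79}{104}$ ($E = \frac{79}{-104} = 79 \left(- \frac{1}{104}\right) = - \frac{79}{104} \approx -0.75961$)
$m{\left(W,s \right)} = -139 - \frac{79 W}{104}$ ($m{\left(W,s \right)} = - \frac{79 W}{104} - 139 = -139 - \frac{79 W}{104}$)
$m{\left(T{\left(-5,7 \right)},43 \right)} + 39861 = \left(-139 - \frac{79 \left(-6 - 5\right)}{104}\right) + 39861 = \left(-139 - - \frac{869}{104}\right) + 39861 = \left(-139 + \frac{869}{104}\right) + 39861 = - \frac{13587}{104} + 39861 = \frac{4131957}{104}$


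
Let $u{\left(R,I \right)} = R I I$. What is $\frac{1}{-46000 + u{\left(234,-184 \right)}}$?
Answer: $\frac{1}{7876304} \approx 1.2696 \cdot 10^{-7}$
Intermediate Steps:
$u{\left(R,I \right)} = R I^{2}$ ($u{\left(R,I \right)} = I R I = R I^{2}$)
$\frac{1}{-46000 + u{\left(234,-184 \right)}} = \frac{1}{-46000 + 234 \left(-184\right)^{2}} = \frac{1}{-46000 + 234 \cdot 33856} = \frac{1}{-46000 + 7922304} = \frac{1}{7876304}$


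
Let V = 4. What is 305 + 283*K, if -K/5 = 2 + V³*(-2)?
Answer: 178595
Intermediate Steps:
K = 630 (K = -5*(2 + 4³*(-2)) = -5*(2 + 64*(-2)) = -5*(2 - 128) = -5*(-126) = 630)
305 + 283*K = 305 + 283*630 = 305 + 178290 = 178595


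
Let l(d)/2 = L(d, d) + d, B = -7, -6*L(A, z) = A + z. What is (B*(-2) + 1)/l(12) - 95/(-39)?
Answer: 2105/624 ≈ 3.3734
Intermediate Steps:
L(A, z) = -A/6 - z/6 (L(A, z) = -(A + z)/6 = -A/6 - z/6)
l(d) = 4*d/3 (l(d) = 2*((-d/6 - d/6) + d) = 2*(-d/3 + d) = 2*(2*d/3) = 4*d/3)
(B*(-2) + 1)/l(12) - 95/(-39) = (-7*(-2) + 1)/(((4/3)*12)) - 95/(-39) = (14 + 1)/16 - 95*(-1/39) = 15*(1/16) + 95/39 = 15/16 + 95/39 = 2105/624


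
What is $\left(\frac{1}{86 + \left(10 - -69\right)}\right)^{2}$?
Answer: $\frac{1}{27225} \approx 3.6731 \cdot 10^{-5}$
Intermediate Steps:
$\left(\frac{1}{86 + \left(10 - -69\right)}\right)^{2} = \left(\frac{1}{86 + \left(10 + 69\right)}\right)^{2} = \left(\frac{1}{86 + 79}\right)^{2} = \left(\frac{1}{165}\right)^{2} = \frac{1}{27225}$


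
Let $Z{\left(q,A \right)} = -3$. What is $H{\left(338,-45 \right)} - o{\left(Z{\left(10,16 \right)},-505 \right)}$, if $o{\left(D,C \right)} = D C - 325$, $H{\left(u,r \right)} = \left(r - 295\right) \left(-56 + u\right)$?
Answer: $-97070$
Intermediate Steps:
$H{\left(u,r \right)} = \left(-295 + r\right) \left(-56 + u\right)$
$o{\left(D,C \right)} = -325 + C D$ ($o{\left(D,C \right)} = C D - 325 = -325 + C D$)
$H{\left(338,-45 \right)} - o{\left(Z{\left(10,16 \right)},-505 \right)} = \left(16520 - 99710 - -2520 - 15210\right) - \left(-325 - -1515\right) = \left(16520 - 99710 + 2520 - 15210\right) - \left(-325 + 1515\right) = -95880 - 1190 = -97070$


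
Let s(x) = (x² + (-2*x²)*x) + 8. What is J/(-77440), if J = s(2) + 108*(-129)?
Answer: 871/4840 ≈ 0.17996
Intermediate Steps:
s(x) = 8 + x² - 2*x³ (s(x) = (x² - 2*x³) + 8 = 8 + x² - 2*x³)
J = -13936 (J = (8 + 2² - 2*2³) + 108*(-129) = (8 + 4 - 2*8) - 13932 = (8 + 4 - 16) - 13932 = -4 - 13932 = -13936)
J/(-77440) = -13936/(-77440) = -13936*(-1/77440) = 871/4840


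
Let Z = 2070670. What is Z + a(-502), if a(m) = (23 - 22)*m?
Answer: 2070168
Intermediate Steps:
a(m) = m (a(m) = 1*m = m)
Z + a(-502) = 2070670 - 502 = 2070168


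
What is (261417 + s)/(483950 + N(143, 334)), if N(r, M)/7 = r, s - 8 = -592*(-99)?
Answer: 320033/484951 ≈ 0.65993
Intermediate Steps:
s = 58616 (s = 8 - 592*(-99) = 8 + 58608 = 58616)
N(r, M) = 7*r
(261417 + s)/(483950 + N(143, 334)) = (261417 + 58616)/(483950 + 7*143) = 320033/(483950 + 1001) = 320033/484951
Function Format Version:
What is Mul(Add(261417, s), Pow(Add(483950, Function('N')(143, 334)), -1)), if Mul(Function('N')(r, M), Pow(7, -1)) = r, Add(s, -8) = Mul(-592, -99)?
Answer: Rational(320033, 484951) ≈ 0.65993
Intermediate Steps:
s = 58616 (s = Add(8, Mul(-592, -99)) = Add(8, 58608) = 58616)
Function('N')(r, M) = Mul(7, r)
Mul(Add(261417, s), Pow(Add(483950, Function('N')(143, 334)), -1)) = Mul(Add(261417, 58616), Pow(Add(483950, Mul(7, 143)), -1)) = Mul(320033, Pow(Add(483950, 1001), -1)) = Mul(320033, Pow(484951, -1)) = Mul(320033, Rational(1, 484951)) = Rational(320033, 484951)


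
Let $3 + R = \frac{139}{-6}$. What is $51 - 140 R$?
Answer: $\frac{11143}{3} \approx 3714.3$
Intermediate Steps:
$R = - \frac{157}{6}$ ($R = -3 + \frac{139}{-6} = -3 + 139 \left(- \frac{1}{6}\right) = -3 - \frac{139}{6} = - \frac{157}{6} \approx -26.167$)
$51 - 140 R = 51 - - \frac{10990}{3} = 51 + \frac{10990}{3} = \frac{11143}{3}$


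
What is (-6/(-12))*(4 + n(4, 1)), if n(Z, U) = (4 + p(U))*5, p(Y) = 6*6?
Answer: 102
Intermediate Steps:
p(Y) = 36
n(Z, U) = 200 (n(Z, U) = (4 + 36)*5 = 40*5 = 200)
(-6/(-12))*(4 + n(4, 1)) = (-6/(-12))*(4 + 200) = -6*(-1/12)*204 = (½)*204 = 102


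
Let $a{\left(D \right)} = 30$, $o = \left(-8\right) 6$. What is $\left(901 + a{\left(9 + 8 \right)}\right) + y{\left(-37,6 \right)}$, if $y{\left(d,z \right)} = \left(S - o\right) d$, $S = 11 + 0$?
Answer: $-1252$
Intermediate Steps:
$o = -48$
$S = 11$
$y{\left(d,z \right)} = 59 d$ ($y{\left(d,z \right)} = \left(11 - -48\right) d = \left(11 + 48\right) d = 59 d$)
$\left(901 + a{\left(9 + 8 \right)}\right) + y{\left(-37,6 \right)} = \left(901 + 30\right) + 59 \left(-37\right) = 931 - 2183 = -1252$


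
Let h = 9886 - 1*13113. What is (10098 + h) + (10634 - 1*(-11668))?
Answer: 29173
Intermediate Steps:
h = -3227 (h = 9886 - 13113 = -3227)
(10098 + h) + (10634 - 1*(-11668)) = (10098 - 3227) + (10634 - 1*(-11668)) = 6871 + (10634 + 11668) = 6871 + 22302 = 29173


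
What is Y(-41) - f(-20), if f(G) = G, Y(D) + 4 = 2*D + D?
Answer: -107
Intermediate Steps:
Y(D) = -4 + 3*D (Y(D) = -4 + (2*D + D) = -4 + 3*D)
Y(-41) - f(-20) = (-4 + 3*(-41)) - 1*(-20) = (-4 - 123) + 20 = -127 + 20 = -107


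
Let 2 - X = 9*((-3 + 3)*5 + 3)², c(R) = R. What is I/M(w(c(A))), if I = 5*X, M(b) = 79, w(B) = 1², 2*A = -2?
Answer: -5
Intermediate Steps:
A = -1 (A = (½)*(-2) = -1)
w(B) = 1
X = -79 (X = 2 - 9*((-3 + 3)*5 + 3)² = 2 - 9*(0*5 + 3)² = 2 - 9*(0 + 3)² = 2 - 9*3² = 2 - 9*9 = 2 - 1*81 = 2 - 81 = -79)
I = -395 (I = 5*(-79) = -395)
I/M(w(c(A))) = -395/79 = -395*1/79 = -5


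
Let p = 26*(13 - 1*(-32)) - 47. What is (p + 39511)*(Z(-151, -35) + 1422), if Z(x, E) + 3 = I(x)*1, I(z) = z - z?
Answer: 57659646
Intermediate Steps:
I(z) = 0
p = 1123 (p = 26*(13 + 32) - 47 = 26*45 - 47 = 1170 - 47 = 1123)
Z(x, E) = -3 (Z(x, E) = -3 + 0*1 = -3 + 0 = -3)
(p + 39511)*(Z(-151, -35) + 1422) = (1123 + 39511)*(-3 + 1422) = 40634*1419 = 57659646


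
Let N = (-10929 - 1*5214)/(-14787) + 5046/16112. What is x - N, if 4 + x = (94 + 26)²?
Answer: 10784545817/749208 ≈ 14395.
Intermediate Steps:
N = 1052551/749208 (N = (-10929 - 5214)*(-1/14787) + 5046*(1/16112) = -16143*(-1/14787) + 2523/8056 = 5381/4929 + 2523/8056 = 1052551/749208 ≈ 1.4049)
x = 14396 (x = -4 + (94 + 26)² = -4 + 120² = -4 + 14400 = 14396)
x - N = 14396 - 1*1052551/749208 = 14396 - 1052551/749208 = 10784545817/749208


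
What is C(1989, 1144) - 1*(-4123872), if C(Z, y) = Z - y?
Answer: 4124717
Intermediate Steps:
C(1989, 1144) - 1*(-4123872) = (1989 - 1*1144) - 1*(-4123872) = (1989 - 1144) + 4123872 = 845 + 4123872 = 4124717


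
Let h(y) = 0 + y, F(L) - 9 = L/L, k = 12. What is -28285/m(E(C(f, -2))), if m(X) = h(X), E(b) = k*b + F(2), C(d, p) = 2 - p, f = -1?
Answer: -28285/58 ≈ -487.67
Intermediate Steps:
F(L) = 10 (F(L) = 9 + L/L = 9 + 1 = 10)
E(b) = 10 + 12*b (E(b) = 12*b + 10 = 10 + 12*b)
h(y) = y
m(X) = X
-28285/m(E(C(f, -2))) = -28285/(10 + 12*(2 - 1*(-2))) = -28285/(10 + 12*(2 + 2)) = -28285/(10 + 12*4) = -28285/(10 + 48) = -28285/58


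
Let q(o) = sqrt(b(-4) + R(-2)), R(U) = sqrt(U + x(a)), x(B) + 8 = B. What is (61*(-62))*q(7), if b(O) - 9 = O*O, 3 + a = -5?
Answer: -3782*sqrt(25 + 3*I*sqrt(2)) ≈ -18977.0 - 1598.9*I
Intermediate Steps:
a = -8 (a = -3 - 5 = -8)
b(O) = 9 + O**2 (b(O) = 9 + O*O = 9 + O**2)
x(B) = -8 + B
R(U) = sqrt(-16 + U) (R(U) = sqrt(U + (-8 - 8)) = sqrt(U - 16) = sqrt(-16 + U))
q(o) = sqrt(25 + 3*I*sqrt(2)) (q(o) = sqrt((9 + (-4)**2) + sqrt(-16 - 2)) = sqrt((9 + 16) + sqrt(-18)) = sqrt(25 + 3*I*sqrt(2)))
(61*(-62))*q(7) = (61*(-62))*sqrt(25 + 3*I*sqrt(2)) = -3782*sqrt(25 + 3*I*sqrt(2))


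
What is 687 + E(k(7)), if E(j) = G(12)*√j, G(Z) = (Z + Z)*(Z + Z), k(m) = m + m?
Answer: 687 + 576*√14 ≈ 2842.2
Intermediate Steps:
k(m) = 2*m
G(Z) = 4*Z² (G(Z) = (2*Z)*(2*Z) = 4*Z²)
E(j) = 576*√j (E(j) = (4*12²)*√j = (4*144)*√j = 576*√j)
687 + E(k(7)) = 687 + 576*√(2*7) = 687 + 576*√14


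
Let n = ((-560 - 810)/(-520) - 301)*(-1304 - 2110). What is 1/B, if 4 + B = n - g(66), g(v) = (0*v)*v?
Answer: 26/26484001 ≈ 9.8172e-7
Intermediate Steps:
g(v) = 0 (g(v) = 0*v = 0)
n = 26484105/26 (n = (-1370*(-1/520) - 301)*(-3414) = (137/52 - 301)*(-3414) = -15515/52*(-3414) = 26484105/26 ≈ 1.0186e+6)
B = 26484001/26 (B = -4 + (26484105/26 - 1*0) = -4 + (26484105/26 + 0) = -4 + 26484105/26 = 26484001/26 ≈ 1.0186e+6)
1/B = 1/(26484001/26) = 26/26484001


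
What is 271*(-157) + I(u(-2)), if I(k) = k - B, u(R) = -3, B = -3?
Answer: -42547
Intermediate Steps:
I(k) = 3 + k (I(k) = k - 1*(-3) = k + 3 = 3 + k)
271*(-157) + I(u(-2)) = 271*(-157) + (3 - 3) = -42547 + 0 = -42547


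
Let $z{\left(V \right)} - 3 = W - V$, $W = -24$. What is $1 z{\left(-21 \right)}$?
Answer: $0$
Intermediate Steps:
$z{\left(V \right)} = -21 - V$ ($z{\left(V \right)} = 3 - \left(24 + V\right) = -21 - V$)
$1 z{\left(-21 \right)} = 1 \left(-21 - -21\right) = 1 \left(-21 + 21\right) = 1 \cdot 0 = 0$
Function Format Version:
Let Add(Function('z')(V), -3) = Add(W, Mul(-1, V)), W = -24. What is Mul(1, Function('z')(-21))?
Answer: 0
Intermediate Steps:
Function('z')(V) = Add(-21, Mul(-1, V)) (Function('z')(V) = Add(3, Add(-24, Mul(-1, V))) = Add(-21, Mul(-1, V)))
Mul(1, Function('z')(-21)) = Mul(1, Add(-21, Mul(-1, -21))) = Mul(1, Add(-21, 21)) = Mul(1, 0) = 0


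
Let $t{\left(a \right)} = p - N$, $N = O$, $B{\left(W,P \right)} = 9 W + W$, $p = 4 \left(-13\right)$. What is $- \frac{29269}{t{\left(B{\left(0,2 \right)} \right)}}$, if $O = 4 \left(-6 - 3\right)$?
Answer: $\frac{29269}{16} \approx 1829.3$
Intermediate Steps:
$p = -52$
$B{\left(W,P \right)} = 10 W$
$O = -36$ ($O = 4 \left(-9\right) = -36$)
$N = -36$
$t{\left(a \right)} = -16$ ($t{\left(a \right)} = -52 - -36 = -52 + 36 = -16$)
$- \frac{29269}{t{\left(B{\left(0,2 \right)} \right)}} = - \frac{29269}{-16} = \left(-29269\right) \left(- \frac{1}{16}\right) = \frac{29269}{16}$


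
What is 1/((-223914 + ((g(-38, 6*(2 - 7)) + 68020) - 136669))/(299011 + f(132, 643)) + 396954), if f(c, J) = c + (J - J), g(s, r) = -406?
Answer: 299143/118745717453 ≈ 2.5192e-6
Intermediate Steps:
f(c, J) = c (f(c, J) = c + 0 = c)
1/((-223914 + ((g(-38, 6*(2 - 7)) + 68020) - 136669))/(299011 + f(132, 643)) + 396954) = 1/((-223914 + ((-406 + 68020) - 136669))/(299011 + 132) + 396954) = 1/((-223914 + (67614 - 136669))/299143 + 396954) = 1/((-223914 - 69055)*(1/299143) + 396954) = 1/(-292969*1/299143 + 396954) = 1/(-292969/299143 + 396954) = 1/(118745717453/299143) = 299143/118745717453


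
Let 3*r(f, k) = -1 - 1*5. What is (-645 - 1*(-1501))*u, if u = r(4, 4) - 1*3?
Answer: -4280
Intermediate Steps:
r(f, k) = -2 (r(f, k) = (-1 - 1*5)/3 = (-1 - 5)/3 = (⅓)*(-6) = -2)
u = -5 (u = -2 - 1*3 = -2 - 3 = -5)
(-645 - 1*(-1501))*u = (-645 - 1*(-1501))*(-5) = (-645 + 1501)*(-5) = 856*(-5) = -4280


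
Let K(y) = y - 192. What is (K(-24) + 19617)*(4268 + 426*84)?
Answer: 777048852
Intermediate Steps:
K(y) = -192 + y
(K(-24) + 19617)*(4268 + 426*84) = ((-192 - 24) + 19617)*(4268 + 426*84) = (-216 + 19617)*(4268 + 35784) = 19401*40052 = 777048852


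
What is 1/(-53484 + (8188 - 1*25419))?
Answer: -1/70715 ≈ -1.4141e-5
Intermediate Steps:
1/(-53484 + (8188 - 1*25419)) = 1/(-53484 + (8188 - 25419)) = 1/(-53484 - 17231) = 1/(-70715) = -1/70715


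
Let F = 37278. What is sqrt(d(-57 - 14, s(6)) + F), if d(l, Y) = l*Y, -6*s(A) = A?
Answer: 13*sqrt(221) ≈ 193.26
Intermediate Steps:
s(A) = -A/6
d(l, Y) = Y*l
sqrt(d(-57 - 14, s(6)) + F) = sqrt((-1/6*6)*(-57 - 14) + 37278) = sqrt(-1*(-71) + 37278) = sqrt(71 + 37278) = sqrt(37349) = 13*sqrt(221)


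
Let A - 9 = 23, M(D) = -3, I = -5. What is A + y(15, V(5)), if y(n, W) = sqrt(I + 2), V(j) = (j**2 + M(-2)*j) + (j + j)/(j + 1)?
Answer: 32 + I*sqrt(3) ≈ 32.0 + 1.732*I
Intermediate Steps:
V(j) = j**2 - 3*j + 2*j/(1 + j) (V(j) = (j**2 - 3*j) + (j + j)/(j + 1) = (j**2 - 3*j) + (2*j)/(1 + j) = (j**2 - 3*j) + 2*j/(1 + j) = j**2 - 3*j + 2*j/(1 + j))
A = 32 (A = 9 + 23 = 32)
y(n, W) = I*sqrt(3) (y(n, W) = sqrt(-5 + 2) = sqrt(-3) = I*sqrt(3))
A + y(15, V(5)) = 32 + I*sqrt(3)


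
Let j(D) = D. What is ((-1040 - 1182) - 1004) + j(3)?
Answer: -3223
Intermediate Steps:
((-1040 - 1182) - 1004) + j(3) = ((-1040 - 1182) - 1004) + 3 = (-2222 - 1004) + 3 = -3226 + 3 = -3223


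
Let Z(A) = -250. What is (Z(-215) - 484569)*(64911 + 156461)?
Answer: -107325351668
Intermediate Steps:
(Z(-215) - 484569)*(64911 + 156461) = (-250 - 484569)*(64911 + 156461) = -484819*221372 = -107325351668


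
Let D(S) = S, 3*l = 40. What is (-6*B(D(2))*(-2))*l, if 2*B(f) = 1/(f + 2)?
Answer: 20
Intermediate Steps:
l = 40/3 (l = (⅓)*40 = 40/3 ≈ 13.333)
B(f) = 1/(2*(2 + f)) (B(f) = 1/(2*(f + 2)) = 1/(2*(2 + f)))
(-6*B(D(2))*(-2))*l = (-3/(2 + 2)*(-2))*(40/3) = (-3/4*(-2))*(40/3) = (-6*⅛*(-2))*(40/3) = -¾*(-2)*(40/3) = (3/2)*(40/3) = 20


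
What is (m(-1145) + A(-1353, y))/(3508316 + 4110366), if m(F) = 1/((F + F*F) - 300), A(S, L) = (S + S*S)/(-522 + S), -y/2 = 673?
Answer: -159703804707/1247159196695000 ≈ -0.00012805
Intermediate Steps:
y = -1346 (y = -2*673 = -1346)
A(S, L) = (S + S²)/(-522 + S)
m(F) = 1/(-300 + F + F²) (m(F) = 1/((F + F²) - 300) = 1/(-300 + F + F²))
(m(-1145) + A(-1353, y))/(3508316 + 4110366) = (1/(-300 - 1145 + (-1145)²) - 1353*(1 - 1353)/(-522 - 1353))/(3508316 + 4110366) = (1/(-300 - 1145 + 1311025) - 1353*(-1352)/(-1875))/7618682 = (1/1309580 - 1353*(-1/1875)*(-1352))*(1/7618682) = (1/1309580 - 609752/625)*(1/7618682) = -159703804707/163697500*1/7618682 = -159703804707/1247159196695000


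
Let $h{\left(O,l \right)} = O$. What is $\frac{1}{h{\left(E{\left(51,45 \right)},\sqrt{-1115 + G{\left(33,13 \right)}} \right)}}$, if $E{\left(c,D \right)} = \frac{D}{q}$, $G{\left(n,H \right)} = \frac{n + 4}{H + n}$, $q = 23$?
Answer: $\frac{23}{45} \approx 0.51111$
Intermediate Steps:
$G{\left(n,H \right)} = \frac{4 + n}{H + n}$
$E{\left(c,D \right)} = \frac{D}{23}$
$\frac{1}{h{\left(E{\left(51,45 \right)},\sqrt{-1115 + G{\left(33,13 \right)}} \right)}} = \frac{1}{\frac{1}{23} \cdot 45} = \frac{1}{\frac{45}{23}} = \frac{23}{45}$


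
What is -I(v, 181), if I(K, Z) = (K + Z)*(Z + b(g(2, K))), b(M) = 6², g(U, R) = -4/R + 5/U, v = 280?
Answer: -100037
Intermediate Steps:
b(M) = 36
I(K, Z) = (36 + Z)*(K + Z) (I(K, Z) = (K + Z)*(Z + 36) = (K + Z)*(36 + Z) = (36 + Z)*(K + Z))
-I(v, 181) = -(181² + 36*280 + 36*181 + 280*181) = -(32761 + 10080 + 6516 + 50680) = -1*100037 = -100037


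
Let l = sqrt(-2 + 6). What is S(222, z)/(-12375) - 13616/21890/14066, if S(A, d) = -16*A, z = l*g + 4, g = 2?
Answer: 1656832028/5773213875 ≈ 0.28699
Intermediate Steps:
l = 2 (l = sqrt(4) = 2)
z = 8 (z = 2*2 + 4 = 4 + 4 = 8)
S(222, z)/(-12375) - 13616/21890/14066 = -16*222/(-12375) - 13616/21890/14066 = -3552*(-1/12375) - 13616*1/21890*(1/14066) = 1184/4125 - 6808/10945*1/14066 = 1184/4125 - 3404/76976185 = 1656832028/5773213875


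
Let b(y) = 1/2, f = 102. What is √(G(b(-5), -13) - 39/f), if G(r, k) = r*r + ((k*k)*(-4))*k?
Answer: 5*√406351/34 ≈ 93.744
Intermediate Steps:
b(y) = ½
G(r, k) = r² - 4*k³ (G(r, k) = r² + (k²*(-4))*k = r² + (-4*k²)*k = r² - 4*k³)
√(G(b(-5), -13) - 39/f) = √(((½)² - 4*(-13)³) - 39/102) = √((¼ - 4*(-2197)) - 39*1/102) = √((¼ + 8788) - 13/34) = √(35153/4 - 13/34) = √(597575/68) = 5*√406351/34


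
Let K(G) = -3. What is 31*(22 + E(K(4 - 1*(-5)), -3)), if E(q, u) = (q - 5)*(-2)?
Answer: 1178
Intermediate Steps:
E(q, u) = 10 - 2*q (E(q, u) = (-5 + q)*(-2) = 10 - 2*q)
31*(22 + E(K(4 - 1*(-5)), -3)) = 31*(22 + (10 - 2*(-3))) = 31*(22 + (10 + 6)) = 31*(22 + 16) = 31*38 = 1178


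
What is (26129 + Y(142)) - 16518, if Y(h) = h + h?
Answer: 9895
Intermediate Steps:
Y(h) = 2*h
(26129 + Y(142)) - 16518 = (26129 + 2*142) - 16518 = (26129 + 284) - 16518 = 26413 - 16518 = 9895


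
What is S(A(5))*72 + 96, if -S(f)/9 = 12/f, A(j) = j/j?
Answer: -7680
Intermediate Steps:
A(j) = 1
S(f) = -108/f
S(A(5))*72 + 96 = -108/1*72 + 96 = -108*1*72 + 96 = -108*72 + 96 = -7776 + 96 = -7680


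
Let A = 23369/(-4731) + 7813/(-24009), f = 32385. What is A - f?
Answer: -408788821171/12620731 ≈ -32390.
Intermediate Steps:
A = -66447736/12620731 (A = 23369*(-1/4731) + 7813*(-1/24009) = -23369/4731 - 7813/24009 = -66447736/12620731 ≈ -5.2650)
A - f = -66447736/12620731 - 1*32385 = -66447736/12620731 - 32385 = -408788821171/12620731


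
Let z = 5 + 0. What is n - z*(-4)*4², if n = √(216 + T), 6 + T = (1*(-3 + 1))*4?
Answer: 320 + √202 ≈ 334.21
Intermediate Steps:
T = -14 (T = -6 + (1*(-3 + 1))*4 = -6 + (1*(-2))*4 = -6 - 2*4 = -6 - 8 = -14)
z = 5
n = √202 (n = √(216 - 14) = √202 ≈ 14.213)
n - z*(-4)*4² = √202 - 5*(-4)*4² = √202 - (-20)*16 = √202 - 1*(-320) = √202 + 320 = 320 + √202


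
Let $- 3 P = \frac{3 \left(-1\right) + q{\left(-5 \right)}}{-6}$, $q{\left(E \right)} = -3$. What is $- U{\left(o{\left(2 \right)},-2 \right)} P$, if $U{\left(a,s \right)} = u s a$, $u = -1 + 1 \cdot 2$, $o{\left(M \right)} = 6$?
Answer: $-4$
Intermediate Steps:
$u = 1$ ($u = -1 + 2 = 1$)
$U{\left(a,s \right)} = a s$ ($U{\left(a,s \right)} = 1 s a = s a = a s$)
$P = - \frac{1}{3}$ ($P = - \frac{\left(3 \left(-1\right) - 3\right) \frac{1}{-6}}{3} = - \frac{\left(-3 - 3\right) \left(- \frac{1}{6}\right)}{3} = - \frac{\left(-6\right) \left(- \frac{1}{6}\right)}{3} = \left(- \frac{1}{3}\right) 1 = - \frac{1}{3} \approx -0.33333$)
$- U{\left(o{\left(2 \right)},-2 \right)} P = - 6 \left(-2\right) \left(- \frac{1}{3}\right) = \left(-1\right) \left(-12\right) \left(- \frac{1}{3}\right) = 12 \left(- \frac{1}{3}\right) = -4$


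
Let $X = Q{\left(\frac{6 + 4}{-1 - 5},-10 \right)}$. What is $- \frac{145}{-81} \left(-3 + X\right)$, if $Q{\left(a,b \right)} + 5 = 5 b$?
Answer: $- \frac{8410}{81} \approx -103.83$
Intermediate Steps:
$Q{\left(a,b \right)} = -5 + 5 b$
$X = -55$ ($X = -5 + 5 \left(-10\right) = -5 - 50 = -55$)
$- \frac{145}{-81} \left(-3 + X\right) = - \frac{145}{-81} \left(-3 - 55\right) = \left(-145\right) \left(- \frac{1}{81}\right) \left(-58\right) = \frac{145}{81} \left(-58\right) = - \frac{8410}{81}$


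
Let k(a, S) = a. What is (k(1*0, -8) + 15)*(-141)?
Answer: -2115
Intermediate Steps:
(k(1*0, -8) + 15)*(-141) = (1*0 + 15)*(-141) = (0 + 15)*(-141) = 15*(-141) = -2115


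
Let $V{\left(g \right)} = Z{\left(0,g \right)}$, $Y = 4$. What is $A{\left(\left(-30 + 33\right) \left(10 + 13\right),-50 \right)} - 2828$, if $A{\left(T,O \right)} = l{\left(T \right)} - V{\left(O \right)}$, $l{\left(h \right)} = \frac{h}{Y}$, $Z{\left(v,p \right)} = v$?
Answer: $- \frac{11243}{4} \approx -2810.8$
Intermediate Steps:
$V{\left(g \right)} = 0$
$l{\left(h \right)} = \frac{h}{4}$
$A{\left(T,O \right)} = \frac{T}{4}$ ($A{\left(T,O \right)} = \frac{T}{4} - 0 = \frac{T}{4} + 0 = \frac{T}{4}$)
$A{\left(\left(-30 + 33\right) \left(10 + 13\right),-50 \right)} - 2828 = \frac{\left(-30 + 33\right) \left(10 + 13\right)}{4} - 2828 = \frac{3 \cdot 23}{4} - 2828 = \frac{1}{4} \cdot 69 - 2828 = \frac{69}{4} - 2828 = - \frac{11243}{4}$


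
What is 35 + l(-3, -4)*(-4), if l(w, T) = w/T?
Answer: 32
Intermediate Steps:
35 + l(-3, -4)*(-4) = 35 - 3/(-4)*(-4) = 35 - 3*(-¼)*(-4) = 35 + (¾)*(-4) = 35 - 3 = 32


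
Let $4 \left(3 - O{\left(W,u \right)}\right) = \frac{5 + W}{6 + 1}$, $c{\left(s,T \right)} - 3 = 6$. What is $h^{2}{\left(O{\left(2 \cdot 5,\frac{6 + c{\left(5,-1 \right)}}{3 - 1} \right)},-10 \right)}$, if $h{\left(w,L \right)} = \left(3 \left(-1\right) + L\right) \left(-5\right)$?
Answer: $4225$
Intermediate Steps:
$c{\left(s,T \right)} = 9$ ($c{\left(s,T \right)} = 3 + 6 = 9$)
$O{\left(W,u \right)} = \frac{79}{28} - \frac{W}{28}$ ($O{\left(W,u \right)} = 3 - \frac{\left(5 + W\right) \frac{1}{6 + 1}}{4} = 3 - \frac{\left(5 + W\right) \frac{1}{7}}{4} = 3 - \frac{\frac{5}{7} + \frac{W}{7}}{4} = 3 - \left(\frac{5}{28} + \frac{W}{28}\right) = \frac{79}{28} - \frac{W}{28}$)
$h{\left(w,L \right)} = 15 - 5 L$ ($h{\left(w,L \right)} = \left(-3 + L\right) \left(-5\right) = 15 - 5 L$)
$h^{2}{\left(O{\left(2 \cdot 5,\frac{6 + c{\left(5,-1 \right)}}{3 - 1} \right)},-10 \right)} = \left(15 - -50\right)^{2} = \left(15 + 50\right)^{2} = 65^{2} = 4225$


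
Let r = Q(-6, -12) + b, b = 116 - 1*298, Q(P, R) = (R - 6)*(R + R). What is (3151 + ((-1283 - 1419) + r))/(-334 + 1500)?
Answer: 699/1166 ≈ 0.59949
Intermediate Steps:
Q(P, R) = 2*R*(-6 + R) (Q(P, R) = (-6 + R)*(2*R) = 2*R*(-6 + R))
b = -182 (b = 116 - 298 = -182)
r = 250 (r = 2*(-12)*(-6 - 12) - 182 = 2*(-12)*(-18) - 182 = 432 - 182 = 250)
(3151 + ((-1283 - 1419) + r))/(-334 + 1500) = (3151 + ((-1283 - 1419) + 250))/(-334 + 1500) = (3151 + (-2702 + 250))/1166 = (3151 - 2452)*(1/1166) = 699*(1/1166) = 699/1166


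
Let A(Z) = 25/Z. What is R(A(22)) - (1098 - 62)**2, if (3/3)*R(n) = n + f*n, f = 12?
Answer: -23612187/22 ≈ -1.0733e+6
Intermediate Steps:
R(n) = 13*n (R(n) = n + 12*n = 13*n)
R(A(22)) - (1098 - 62)**2 = 13*(25/22) - (1098 - 62)**2 = 13*(25*(1/22)) - 1*1036**2 = 13*(25/22) - 1*1073296 = 325/22 - 1073296 = -23612187/22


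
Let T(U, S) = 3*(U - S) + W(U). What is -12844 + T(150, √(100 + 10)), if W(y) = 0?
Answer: -12394 - 3*√110 ≈ -12425.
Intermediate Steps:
T(U, S) = -3*S + 3*U (T(U, S) = 3*(U - S) + 0 = (-3*S + 3*U) + 0 = -3*S + 3*U)
-12844 + T(150, √(100 + 10)) = -12844 + (-3*√(100 + 10) + 3*150) = -12844 + (-3*√110 + 450) = -12844 + (450 - 3*√110) = -12394 - 3*√110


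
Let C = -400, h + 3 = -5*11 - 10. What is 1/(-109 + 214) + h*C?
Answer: 2856001/105 ≈ 27200.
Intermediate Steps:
h = -68 (h = -3 + (-5*11 - 10) = -3 + (-55 - 10) = -3 - 65 = -68)
1/(-109 + 214) + h*C = 1/(-109 + 214) - 68*(-400) = 1/105 + 27200 = 2856001/105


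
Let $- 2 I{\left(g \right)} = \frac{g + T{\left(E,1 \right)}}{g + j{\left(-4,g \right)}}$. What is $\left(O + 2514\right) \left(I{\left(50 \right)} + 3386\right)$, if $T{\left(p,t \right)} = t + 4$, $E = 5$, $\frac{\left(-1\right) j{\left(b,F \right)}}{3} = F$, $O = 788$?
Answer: $\frac{223629601}{20} \approx 1.1181 \cdot 10^{7}$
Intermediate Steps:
$j{\left(b,F \right)} = - 3 F$
$T{\left(p,t \right)} = 4 + t$
$I{\left(g \right)} = \frac{5 + g}{4 g}$ ($I{\left(g \right)} = - \frac{\left(g + \left(4 + 1\right)\right) \frac{1}{g - 3 g}}{2} = - \frac{\left(g + 5\right) \frac{1}{\left(-2\right) g}}{2} = - \frac{\left(5 + g\right) \left(- \frac{1}{2 g}\right)}{2} = - \frac{\left(- \frac{1}{2}\right) \frac{1}{g} \left(5 + g\right)}{2} = \frac{5 + g}{4 g}$)
$\left(O + 2514\right) \left(I{\left(50 \right)} + 3386\right) = \left(788 + 2514\right) \left(\frac{5 + 50}{4 \cdot 50} + 3386\right) = 3302 \left(\frac{1}{4} \cdot \frac{1}{50} \cdot 55 + 3386\right) = 3302 \left(\frac{11}{40} + 3386\right) = 3302 \cdot \frac{135451}{40} = \frac{223629601}{20}$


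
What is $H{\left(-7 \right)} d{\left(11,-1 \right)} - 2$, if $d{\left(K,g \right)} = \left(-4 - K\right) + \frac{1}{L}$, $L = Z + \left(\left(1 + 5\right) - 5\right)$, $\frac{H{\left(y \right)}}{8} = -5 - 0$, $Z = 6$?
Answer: $\frac{4146}{7} \approx 592.29$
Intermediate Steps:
$H{\left(y \right)} = -40$ ($H{\left(y \right)} = 8 \left(-5 - 0\right) = 8 \left(-5 + 0\right) = 8 \left(-5\right) = -40$)
$L = 7$ ($L = 6 + \left(\left(1 + 5\right) - 5\right) = 6 + \left(6 - 5\right) = 6 + 1 = 7$)
$d{\left(K,g \right)} = - \frac{27}{7} - K$ ($d{\left(K,g \right)} = \left(-4 - K\right) + \frac{1}{7} = - \frac{27}{7} - K$)
$H{\left(-7 \right)} d{\left(11,-1 \right)} - 2 = - 40 \left(- \frac{27}{7} - 11\right) - 2 = \left(-40\right) \left(- \frac{104}{7}\right) - 2 = \frac{4160}{7} - 2 = \frac{4146}{7}$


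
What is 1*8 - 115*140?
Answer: -16092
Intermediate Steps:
1*8 - 115*140 = 8 - 16100 = -16092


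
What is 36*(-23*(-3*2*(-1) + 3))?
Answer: -7452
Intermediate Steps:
36*(-23*(-3*2*(-1) + 3)) = 36*(-23*(-6*(-1) + 3)) = 36*(-23*(6 + 3)) = 36*(-23*9) = 36*(-207) = -7452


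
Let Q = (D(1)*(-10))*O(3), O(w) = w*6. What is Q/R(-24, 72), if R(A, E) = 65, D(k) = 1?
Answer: -36/13 ≈ -2.7692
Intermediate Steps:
O(w) = 6*w
Q = -180 (Q = (1*(-10))*(6*3) = -10*18 = -180)
Q/R(-24, 72) = -180/65 = -180*1/65 = -36/13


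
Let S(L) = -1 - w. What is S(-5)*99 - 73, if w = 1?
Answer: -271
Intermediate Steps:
S(L) = -2 (S(L) = -1 - 1*1 = -1 - 1 = -2)
S(-5)*99 - 73 = -2*99 - 73 = -198 - 73 = -271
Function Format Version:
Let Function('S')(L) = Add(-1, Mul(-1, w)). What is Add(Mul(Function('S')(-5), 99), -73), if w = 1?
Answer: -271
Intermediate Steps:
Function('S')(L) = -2 (Function('S')(L) = Add(-1, Mul(-1, 1)) = Add(-1, -1) = -2)
Add(Mul(Function('S')(-5), 99), -73) = Add(Mul(-2, 99), -73) = Add(-198, -73) = -271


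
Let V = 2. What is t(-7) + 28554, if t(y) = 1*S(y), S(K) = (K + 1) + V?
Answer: 28550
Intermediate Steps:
S(K) = 3 + K (S(K) = (K + 1) + 2 = (1 + K) + 2 = 3 + K)
t(y) = 3 + y (t(y) = 1*(3 + y) = 3 + y)
t(-7) + 28554 = (3 - 7) + 28554 = -4 + 28554 = 28550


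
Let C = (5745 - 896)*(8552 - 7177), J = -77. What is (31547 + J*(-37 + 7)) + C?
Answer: 6701232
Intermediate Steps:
C = 6667375 (C = 4849*1375 = 6667375)
(31547 + J*(-37 + 7)) + C = (31547 - 77*(-37 + 7)) + 6667375 = (31547 - 77*(-30)) + 6667375 = (31547 + 2310) + 6667375 = 33857 + 6667375 = 6701232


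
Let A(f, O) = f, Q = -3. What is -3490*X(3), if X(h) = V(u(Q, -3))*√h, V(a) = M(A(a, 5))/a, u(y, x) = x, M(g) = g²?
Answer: 10470*√3 ≈ 18135.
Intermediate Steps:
V(a) = a (V(a) = a²/a = a)
X(h) = -3*√h
-3490*X(3) = -(-10470)*√3 = 10470*√3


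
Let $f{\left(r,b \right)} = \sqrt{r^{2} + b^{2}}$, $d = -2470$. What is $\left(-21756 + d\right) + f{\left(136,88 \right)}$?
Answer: $-24226 + 8 \sqrt{410} \approx -24064.0$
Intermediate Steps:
$f{\left(r,b \right)} = \sqrt{b^{2} + r^{2}}$
$\left(-21756 + d\right) + f{\left(136,88 \right)} = \left(-21756 - 2470\right) + \sqrt{88^{2} + 136^{2}} = -24226 + \sqrt{7744 + 18496} = -24226 + \sqrt{26240} = -24226 + 8 \sqrt{410}$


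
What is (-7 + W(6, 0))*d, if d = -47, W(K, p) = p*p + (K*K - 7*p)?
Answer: -1363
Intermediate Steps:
W(K, p) = K² + p² - 7*p (W(K, p) = p² + (K² - 7*p) = K² + p² - 7*p)
(-7 + W(6, 0))*d = (-7 + (6² + 0² - 7*0))*(-47) = (-7 + (36 + 0 + 0))*(-47) = (-7 + 36)*(-47) = 29*(-47) = -1363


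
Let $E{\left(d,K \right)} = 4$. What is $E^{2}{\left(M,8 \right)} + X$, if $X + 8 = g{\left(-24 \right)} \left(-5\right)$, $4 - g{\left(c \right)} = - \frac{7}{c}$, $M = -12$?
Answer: $- \frac{253}{24} \approx -10.542$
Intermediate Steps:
$g{\left(c \right)} = 4 + \frac{7}{c}$ ($g{\left(c \right)} = 4 - - \frac{7}{c} = 4 + \frac{7}{c}$)
$X = - \frac{637}{24}$ ($X = -8 + \left(4 + \frac{7}{-24}\right) \left(-5\right) = -8 + \left(4 + 7 \left(- \frac{1}{24}\right)\right) \left(-5\right) = -8 + \left(4 - \frac{7}{24}\right) \left(-5\right) = -8 + \frac{89}{24} \left(-5\right) = -8 - \frac{445}{24} = - \frac{637}{24} \approx -26.542$)
$E^{2}{\left(M,8 \right)} + X = 4^{2} - \frac{637}{24} = 16 - \frac{637}{24} = - \frac{253}{24}$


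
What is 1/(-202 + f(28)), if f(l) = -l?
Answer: -1/230 ≈ -0.0043478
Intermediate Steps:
1/(-202 + f(28)) = 1/(-202 - 1*28) = 1/(-202 - 28) = 1/(-230) = -1/230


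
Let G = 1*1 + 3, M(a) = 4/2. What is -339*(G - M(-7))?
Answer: -678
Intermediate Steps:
M(a) = 2 (M(a) = 4*(½) = 2)
G = 4 (G = 1 + 3 = 4)
-339*(G - M(-7)) = -339*(4 - 1*2) = -339*(4 - 2) = -339*2 = -678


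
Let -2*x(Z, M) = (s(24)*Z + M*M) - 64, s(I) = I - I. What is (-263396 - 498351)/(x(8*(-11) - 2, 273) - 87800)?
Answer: 1523494/250065 ≈ 6.0924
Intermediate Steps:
s(I) = 0
x(Z, M) = 32 - M**2/2 (x(Z, M) = -((0*Z + M*M) - 64)/2 = -((0 + M**2) - 64)/2 = -(M**2 - 64)/2 = -(-64 + M**2)/2 = 32 - M**2/2)
(-263396 - 498351)/(x(8*(-11) - 2, 273) - 87800) = (-263396 - 498351)/((32 - 1/2*273**2) - 87800) = -761747/((32 - 1/2*74529) - 87800) = -761747/((32 - 74529/2) - 87800) = -761747/(-74465/2 - 87800) = -761747/(-250065/2) = -761747*(-2/250065) = 1523494/250065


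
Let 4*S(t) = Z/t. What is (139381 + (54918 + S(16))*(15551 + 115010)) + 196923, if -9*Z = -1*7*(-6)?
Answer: 688365675065/96 ≈ 7.1705e+9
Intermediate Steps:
Z = -14/3 (Z = -(-1*7)*(-6)/9 = -(-7)*(-6)/9 = -⅑*42 = -14/3 ≈ -4.6667)
S(t) = -7/(6*t) (S(t) = (-14/(3*t))/4 = -7/(6*t))
(139381 + (54918 + S(16))*(15551 + 115010)) + 196923 = (139381 + (54918 - 7/6/16)*(15551 + 115010)) + 196923 = (139381 + (54918 - 7/6*1/16)*130561) + 196923 = (139381 + (54918 - 7/96)*130561) + 196923 = (139381 + (5272121/96)*130561) + 196923 = (139381 + 688333389881/96) + 196923 = 688346770457/96 + 196923 = 688365675065/96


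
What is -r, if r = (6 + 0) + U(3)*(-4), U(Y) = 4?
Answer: 10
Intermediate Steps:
r = -10 (r = (6 + 0) + 4*(-4) = 6 - 16 = -10)
-r = -1*(-10) = 10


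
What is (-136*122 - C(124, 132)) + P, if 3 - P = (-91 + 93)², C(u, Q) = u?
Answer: -16717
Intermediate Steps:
P = -1 (P = 3 - (-91 + 93)² = 3 - 1*2² = 3 - 1*4 = 3 - 4 = -1)
(-136*122 - C(124, 132)) + P = (-136*122 - 1*124) - 1 = (-16592 - 124) - 1 = -16716 - 1 = -16717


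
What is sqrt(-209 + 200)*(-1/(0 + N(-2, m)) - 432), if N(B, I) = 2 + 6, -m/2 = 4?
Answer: -10371*I/8 ≈ -1296.4*I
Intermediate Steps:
m = -8 (m = -2*4 = -8)
N(B, I) = 8
sqrt(-209 + 200)*(-1/(0 + N(-2, m)) - 432) = sqrt(-209 + 200)*(-1/(0 + 8) - 432) = sqrt(-9)*(-1/8 - 432) = (3*I)*(-1*1/8 - 432) = (3*I)*(-1/8 - 432) = (3*I)*(-3457/8) = -10371*I/8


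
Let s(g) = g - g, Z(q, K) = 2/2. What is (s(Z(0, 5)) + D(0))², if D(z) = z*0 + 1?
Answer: 1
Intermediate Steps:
Z(q, K) = 1 (Z(q, K) = 2*(½) = 1)
s(g) = 0
D(z) = 1 (D(z) = 0 + 1 = 1)
(s(Z(0, 5)) + D(0))² = (0 + 1)² = 1² = 1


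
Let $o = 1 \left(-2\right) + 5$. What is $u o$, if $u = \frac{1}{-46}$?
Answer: $- \frac{3}{46} \approx -0.065217$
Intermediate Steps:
$o = 3$ ($o = -2 + 5 = 3$)
$u = - \frac{1}{46} \approx -0.021739$
$u o = \left(- \frac{1}{46}\right) 3 = - \frac{3}{46}$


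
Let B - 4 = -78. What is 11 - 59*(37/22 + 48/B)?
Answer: -40665/814 ≈ -49.957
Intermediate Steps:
B = -74 (B = 4 - 78 = -74)
11 - 59*(37/22 + 48/B) = 11 - 59*(37/22 + 48/(-74)) = 11 - 59*(37*(1/22) + 48*(-1/74)) = 11 - 59*(37/22 - 24/37) = 11 - 59*841/814 = 11 - 49619/814 = -40665/814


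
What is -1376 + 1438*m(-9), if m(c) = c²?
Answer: 115102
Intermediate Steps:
-1376 + 1438*m(-9) = -1376 + 1438*(-9)² = -1376 + 1438*81 = -1376 + 116478 = 115102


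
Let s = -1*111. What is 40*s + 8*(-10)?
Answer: -4520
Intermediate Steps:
s = -111
40*s + 8*(-10) = 40*(-111) + 8*(-10) = -4440 - 80 = -4520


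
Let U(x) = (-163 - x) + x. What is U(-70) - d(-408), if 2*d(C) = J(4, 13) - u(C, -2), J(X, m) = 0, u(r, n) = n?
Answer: -164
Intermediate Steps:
d(C) = 1 (d(C) = (0 - 1*(-2))/2 = (0 + 2)/2 = (½)*2 = 1)
U(x) = -163
U(-70) - d(-408) = -163 - 1*1 = -163 - 1 = -164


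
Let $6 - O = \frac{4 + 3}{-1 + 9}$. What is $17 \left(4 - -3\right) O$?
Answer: $\frac{4879}{8} \approx 609.88$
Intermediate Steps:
$O = \frac{41}{8}$ ($O = 6 - \frac{4 + 3}{-1 + 9} = 6 - \frac{7}{8} = \frac{41}{8} \approx 5.125$)
$17 \left(4 - -3\right) O = 17 \left(4 - -3\right) \frac{41}{8} = 17 \left(4 + 3\right) \frac{41}{8} = 17 \cdot 7 \cdot \frac{41}{8} = 119 \cdot \frac{41}{8} = \frac{4879}{8}$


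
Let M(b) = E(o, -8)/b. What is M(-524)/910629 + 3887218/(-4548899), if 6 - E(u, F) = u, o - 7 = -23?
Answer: -927431171349853/1085298149037402 ≈ -0.85454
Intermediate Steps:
o = -16 (o = 7 - 23 = -16)
E(u, F) = 6 - u
M(b) = 22/b (M(b) = (6 - 1*(-16))/b = (6 + 16)/b = 22/b)
M(-524)/910629 + 3887218/(-4548899) = (22/(-524))/910629 + 3887218/(-4548899) = (22*(-1/524))*(1/910629) + 3887218*(-1/4548899) = -11/262*1/910629 - 3887218/4548899 = -11/238584798 - 3887218/4548899 = -927431171349853/1085298149037402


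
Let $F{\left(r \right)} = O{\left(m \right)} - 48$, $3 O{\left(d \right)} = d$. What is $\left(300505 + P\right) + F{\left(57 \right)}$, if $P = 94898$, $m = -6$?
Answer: $395353$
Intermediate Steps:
$O{\left(d \right)} = \frac{d}{3}$
$F{\left(r \right)} = -50$ ($F{\left(r \right)} = \frac{1}{3} \left(-6\right) - 48 = -2 - 48 = -50$)
$\left(300505 + P\right) + F{\left(57 \right)} = \left(300505 + 94898\right) - 50 = 395403 - 50 = 395353$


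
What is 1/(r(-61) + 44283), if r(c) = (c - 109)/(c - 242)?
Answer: 303/13417919 ≈ 2.2582e-5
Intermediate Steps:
r(c) = (-109 + c)/(-242 + c)
1/(r(-61) + 44283) = 1/((-109 - 61)/(-242 - 61) + 44283) = 1/(-170/(-303) + 44283) = 1/(-1/303*(-170) + 44283) = 1/(170/303 + 44283) = 1/(13417919/303) = 303/13417919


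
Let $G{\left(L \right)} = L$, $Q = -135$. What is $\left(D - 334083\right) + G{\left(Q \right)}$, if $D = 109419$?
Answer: $-224799$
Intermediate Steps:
$\left(D - 334083\right) + G{\left(Q \right)} = \left(109419 - 334083\right) - 135 = -224664 - 135 = -224799$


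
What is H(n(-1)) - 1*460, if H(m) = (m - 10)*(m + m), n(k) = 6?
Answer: -508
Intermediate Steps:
H(m) = 2*m*(-10 + m) (H(m) = (-10 + m)*(2*m) = 2*m*(-10 + m))
H(n(-1)) - 1*460 = 2*6*(-10 + 6) - 1*460 = 2*6*(-4) - 460 = -48 - 460 = -508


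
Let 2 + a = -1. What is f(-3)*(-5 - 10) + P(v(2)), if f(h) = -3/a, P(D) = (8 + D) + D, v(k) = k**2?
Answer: 1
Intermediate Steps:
a = -3 (a = -2 - 1 = -3)
P(D) = 8 + 2*D
f(h) = 1 (f(h) = -3/(-3) = -1/3*(-3) = 1)
f(-3)*(-5 - 10) + P(v(2)) = 1*(-5 - 10) + (8 + 2*2**2) = 1*(-15) + (8 + 2*4) = -15 + (8 + 8) = -15 + 16 = 1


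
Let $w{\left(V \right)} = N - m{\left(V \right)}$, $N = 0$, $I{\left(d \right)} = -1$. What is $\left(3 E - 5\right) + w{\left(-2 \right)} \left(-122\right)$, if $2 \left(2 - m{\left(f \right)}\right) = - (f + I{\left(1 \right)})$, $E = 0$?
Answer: $56$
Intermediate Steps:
$m{\left(f \right)} = \frac{3}{2} + \frac{f}{2}$ ($m{\left(f \right)} = 2 - \frac{\left(-1\right) \left(f - 1\right)}{2} = 2 - \frac{\left(-1\right) \left(-1 + f\right)}{2} = 2 - \frac{1 - f}{2} = 2 + \left(- \frac{1}{2} + \frac{f}{2}\right) = \frac{3}{2} + \frac{f}{2}$)
$w{\left(V \right)} = - \frac{3}{2} - \frac{V}{2}$ ($w{\left(V \right)} = 0 - \left(\frac{3}{2} + \frac{V}{2}\right) = - \frac{3}{2} - \frac{V}{2}$)
$\left(3 E - 5\right) + w{\left(-2 \right)} \left(-122\right) = \left(3 \cdot 0 - 5\right) + \left(- \frac{3}{2} - -1\right) \left(-122\right) = \left(0 - 5\right) + \left(- \frac{3}{2} + 1\right) \left(-122\right) = -5 - -61 = -5 + 61 = 56$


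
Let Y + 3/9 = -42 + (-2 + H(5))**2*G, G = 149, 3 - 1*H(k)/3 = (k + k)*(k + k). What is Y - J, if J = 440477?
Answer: 37052945/3 ≈ 1.2351e+7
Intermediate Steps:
H(k) = 9 - 12*k**2 (H(k) = 9 - 3*(k + k)*(k + k) = 9 - 3*2*k*2*k = 9 - 12*k**2)
Y = 38374376/3 (Y = -1/3 + (-42 + (-2 + (9 - 12*5**2))**2*149) = -1/3 + (-42 + (-2 + (9 - 12*25))**2*149) = -1/3 + (-42 + (-2 + (9 - 300))**2*149) = -1/3 + (-42 + (-2 - 291)**2*149) = -1/3 + (-42 + (-293)**2*149) = -1/3 + (-42 + 85849*149) = -1/3 + (-42 + 12791501) = -1/3 + 12791459 = 38374376/3 ≈ 1.2791e+7)
Y - J = 38374376/3 - 1*440477 = 38374376/3 - 440477 = 37052945/3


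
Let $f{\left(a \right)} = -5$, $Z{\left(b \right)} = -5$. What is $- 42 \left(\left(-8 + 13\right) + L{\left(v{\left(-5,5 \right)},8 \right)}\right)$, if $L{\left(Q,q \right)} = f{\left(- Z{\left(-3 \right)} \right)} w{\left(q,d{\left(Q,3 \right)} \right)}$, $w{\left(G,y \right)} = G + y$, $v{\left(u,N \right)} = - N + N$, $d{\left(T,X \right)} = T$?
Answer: $1470$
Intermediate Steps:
$v{\left(u,N \right)} = 0$
$L{\left(Q,q \right)} = - 5 Q - 5 q$ ($L{\left(Q,q \right)} = - 5 \left(q + Q\right) = - 5 \left(Q + q\right) = - 5 Q - 5 q$)
$- 42 \left(\left(-8 + 13\right) + L{\left(v{\left(-5,5 \right)},8 \right)}\right) = - 42 \left(\left(-8 + 13\right) - 40\right) = - 42 \left(5 + \left(0 - 40\right)\right) = - 42 \left(5 - 40\right) = \left(-42\right) \left(-35\right) = 1470$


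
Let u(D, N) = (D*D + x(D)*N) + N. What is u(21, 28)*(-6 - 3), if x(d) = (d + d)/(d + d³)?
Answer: -933093/221 ≈ -4222.1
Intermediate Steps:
x(d) = 2*d/(d + d³) (x(d) = (2*d)/(d + d³) = 2*d/(d + d³))
u(D, N) = N + D² + 2*N/(1 + D²) (u(D, N) = (D*D + (2/(1 + D²))*N) + N = (D² + 2*N/(1 + D²)) + N = N + D² + 2*N/(1 + D²))
u(21, 28)*(-6 - 3) = ((2*28 + (1 + 21²)*(28 + 21²))/(1 + 21²))*(-6 - 3) = ((56 + (1 + 441)*(28 + 441))/(1 + 441))*(-9) = ((56 + 442*469)/442)*(-9) = ((56 + 207298)/442)*(-9) = ((1/442)*207354)*(-9) = (103677/221)*(-9) = -933093/221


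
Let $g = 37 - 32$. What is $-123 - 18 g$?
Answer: $-213$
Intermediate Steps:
$g = 5$
$-123 - 18 g = -123 - 90 = -213$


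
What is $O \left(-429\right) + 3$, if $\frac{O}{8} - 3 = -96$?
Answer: $319179$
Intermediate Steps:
$O = -744$ ($O = 24 + 8 \left(-96\right) = 24 - 768 = -744$)
$O \left(-429\right) + 3 = \left(-744\right) \left(-429\right) + 3 = 319176 + 3 = 319179$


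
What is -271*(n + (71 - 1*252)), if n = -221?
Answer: 108942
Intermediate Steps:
-271*(n + (71 - 1*252)) = -271*(-221 + (71 - 1*252)) = -271*(-221 + (71 - 252)) = -271*(-221 - 181) = -271*(-402) = 108942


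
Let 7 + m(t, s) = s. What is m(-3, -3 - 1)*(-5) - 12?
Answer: 43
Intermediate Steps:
m(t, s) = -7 + s
m(-3, -3 - 1)*(-5) - 12 = (-7 + (-3 - 1))*(-5) - 12 = (-7 - 4)*(-5) - 12 = -11*(-5) - 12 = 55 - 12 = 43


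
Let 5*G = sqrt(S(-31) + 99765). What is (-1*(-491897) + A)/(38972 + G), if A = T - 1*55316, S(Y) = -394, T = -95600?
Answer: 332217788300/37970320229 - 1704905*sqrt(99371)/37970320229 ≈ 8.7353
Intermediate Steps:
G = sqrt(99371)/5 (G = sqrt(-394 + 99765)/5 = sqrt(99371)/5 ≈ 63.046)
A = -150916 (A = -95600 - 1*55316 = -95600 - 55316 = -150916)
(-1*(-491897) + A)/(38972 + G) = (-1*(-491897) - 150916)/(38972 + sqrt(99371)/5) = (491897 - 150916)/(38972 + sqrt(99371)/5) = 340981/(38972 + sqrt(99371)/5)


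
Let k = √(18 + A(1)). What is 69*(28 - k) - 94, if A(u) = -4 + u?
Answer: 1838 - 69*√15 ≈ 1570.8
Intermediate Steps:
k = √15 (k = √(18 + (-4 + 1)) = √(18 - 3) = √15 ≈ 3.8730)
69*(28 - k) - 94 = 69*(28 - √15) - 94 = (1932 - 69*√15) - 94 = 1838 - 69*√15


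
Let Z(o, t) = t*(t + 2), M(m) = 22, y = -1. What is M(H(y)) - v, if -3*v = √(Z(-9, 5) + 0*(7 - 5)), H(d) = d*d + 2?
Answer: 22 + √35/3 ≈ 23.972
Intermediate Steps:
H(d) = 2 + d² (H(d) = d² + 2 = 2 + d²)
Z(o, t) = t*(2 + t)
v = -√35/3 (v = -√(5*(2 + 5) + 0*(7 - 5))/3 = -√(5*7 + 0*2)/3 = -√(35 + 0)/3 = -√35/3 ≈ -1.9720)
M(H(y)) - v = 22 - (-1)*√35/3 = 22 + √35/3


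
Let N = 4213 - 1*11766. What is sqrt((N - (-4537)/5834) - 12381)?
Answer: I*sqrt(678438304446)/5834 ≈ 141.19*I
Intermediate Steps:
N = -7553 (N = 4213 - 11766 = -7553)
sqrt((N - (-4537)/5834) - 12381) = sqrt((-7553 - (-4537)/5834) - 12381) = sqrt((-7553 - 1*(-4537/5834)) - 12381) = sqrt((-7553 + 4537/5834) - 12381) = sqrt(-44059665/5834 - 12381) = sqrt(-116290419/5834) = I*sqrt(678438304446)/5834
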